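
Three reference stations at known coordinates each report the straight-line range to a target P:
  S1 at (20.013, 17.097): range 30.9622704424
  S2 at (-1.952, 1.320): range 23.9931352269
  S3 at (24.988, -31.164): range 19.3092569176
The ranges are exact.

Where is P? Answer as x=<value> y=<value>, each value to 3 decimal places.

x=16.763 y=-13.694

eq1: (x − 20.013)² + (y − 17.097)² = 30.9622704424²
eq2: (x + 1.952)² + (y − 1.320)² = 23.9931352269²
eq3: (x − 24.988)² + (y + 31.164)² = 19.3092569176²
eq3−eq1, eq3−eq2 (x²,y² cancel):
  -9.950·x + 96.522·y = -1488.582250
  -53.880·x + 64.968·y = -1792.865471
det = -9.950·64.968 − 96.522·-53.880 = 4554.173760
x = (-1488.582250·64.968 − 96.522·-1792.865471) / 4554.173760 = 16.762810
y = (-9.950·-1792.865471 − -1488.582250·-53.880) / 4554.173760 = -13.694207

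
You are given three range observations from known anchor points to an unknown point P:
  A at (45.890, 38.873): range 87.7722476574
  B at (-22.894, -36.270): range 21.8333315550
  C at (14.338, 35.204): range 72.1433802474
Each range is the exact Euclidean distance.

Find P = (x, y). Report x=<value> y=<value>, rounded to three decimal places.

x=-1.083 y=-35.272

eq1: (x − 45.890)² + (y − 38.873)² = 87.7722476574²
eq2: (x + 22.894)² + (y + 36.270)² = 21.8333315550²
eq3: (x − 14.338)² + (y − 35.204)² = 72.1433802474²
eq1−eq3, eq1−eq2 (x²,y² cancel):
  -63.104·x − 7.338·y = 327.197776
  -137.568·x − 150.286·y = 5449.918999
det = -63.104·-150.286 − -7.338·-137.568 = 8474.173760
x = (327.197776·-150.286 − -7.338·5449.918999) / 8474.173760 = -1.083497
y = (-63.104·5449.918999 − 327.197776·-137.568) / 8474.173760 = -35.271845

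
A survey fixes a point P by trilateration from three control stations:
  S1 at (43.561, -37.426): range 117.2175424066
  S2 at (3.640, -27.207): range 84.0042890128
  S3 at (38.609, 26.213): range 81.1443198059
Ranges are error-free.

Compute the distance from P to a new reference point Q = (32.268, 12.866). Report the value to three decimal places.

79.255

eq1: (x − 43.561)² + (y + 37.426)² = 117.2175424066²
eq2: (x − 3.640)² + (y + 27.207)² = 84.0042890128²
eq3: (x − 38.609)² + (y − 26.213)² = 81.1443198059²
eq1−eq2, eq1−eq3 (x²,y² cancel):
  -79.842·x + 20.438·y = 4138.435927
  -9.904·x + 127.278·y = 6035.061664
det = -79.842·127.278 − 20.438·-9.904 = -9959.712124
x = (4138.435927·127.278 − 20.438·6035.061664) / -9959.712124 = -40.501899
y = (-79.842·6035.061664 − 4138.435927·-9.904) / -9959.712124 = 44.264766
|P − Q| = √((-40.501899 − 32.268)² + (44.264766 − 12.866)²) = 79.254910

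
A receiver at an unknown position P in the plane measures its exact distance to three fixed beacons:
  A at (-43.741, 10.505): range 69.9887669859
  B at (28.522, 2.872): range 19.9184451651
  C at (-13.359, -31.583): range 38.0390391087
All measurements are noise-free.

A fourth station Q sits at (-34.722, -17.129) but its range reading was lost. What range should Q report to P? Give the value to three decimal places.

55.921

eq1: (x + 43.741)² + (y − 10.505)² = 69.9887669859²
eq2: (x − 28.522)² + (y − 2.872)² = 19.9184451651²
eq3: (x + 13.359)² + (y + 31.583)² = 38.0390391087²
eq1−eq2, eq1−eq3 (x²,y² cancel):
  144.526·x − 15.266·y = 3299.805808
  60.764·x − 84.176·y = 2603.777672
det = 144.526·-84.176 − -15.266·60.764 = -11237.997352
x = (3299.805808·-84.176 − -15.266·2603.777672) / -11237.997352 = 21.179502
y = (144.526·2603.777672 − 3299.805808·60.764) / -11237.997352 = -15.643728
|P − Q| = √((21.179502 − -34.722)² + (-15.643728 − -17.129)²) = 55.921230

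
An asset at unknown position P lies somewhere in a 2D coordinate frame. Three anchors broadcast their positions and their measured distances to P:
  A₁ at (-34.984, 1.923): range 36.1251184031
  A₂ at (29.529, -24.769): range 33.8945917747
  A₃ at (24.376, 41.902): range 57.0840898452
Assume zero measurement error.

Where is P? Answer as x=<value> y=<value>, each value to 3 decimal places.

x=-0.676 y=-9.391

eq1: (x + 34.984)² + (y − 1.923)² = 36.1251184031²
eq2: (x − 29.529)² + (y + 24.769)² = 33.8945917747²
eq3: (x − 24.376)² + (y − 41.902)² = 57.0840898452²
eq2−eq3, eq2−eq1 (x²,y² cancel):
  -10.306·x + 133.342·y = -1245.248184
  -129.026·x + 53.384·y = -414.067845
det = -10.306·53.384 − 133.342·-129.026 = 16654.409388
x = (-1245.248184·53.384 − 133.342·-414.067845) / 16654.409388 = -0.676319
y = (-10.306·-414.067845 − -1245.248184·-129.026) / 16654.409388 = -9.391027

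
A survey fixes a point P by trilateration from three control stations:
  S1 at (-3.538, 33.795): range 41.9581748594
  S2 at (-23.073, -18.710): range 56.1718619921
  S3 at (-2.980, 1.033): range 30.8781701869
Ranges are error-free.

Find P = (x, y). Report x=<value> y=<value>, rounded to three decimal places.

eq1: (x + 3.538)² + (y − 33.795)² = 41.9581748594²
eq2: (x + 23.073)² + (y + 18.710)² = 56.1718619921²
eq3: (x + 2.980)² + (y − 1.033)² = 30.8781701869²
eq1−eq3, eq1−eq2 (x²,y² cancel):
  1.116·x − 65.524·y = -337.644937
  -39.070·x − 105.010·y = -1666.981682
det = 1.116·-105.010 − -65.524·-39.070 = -2677.213840
x = (-337.644937·-105.010 − -65.524·-1666.981682) / -2677.213840 = 27.555219
y = (1.116·-1666.981682 − -337.644937·-39.070) / -2677.213840 = 5.622315

x=27.555 y=5.622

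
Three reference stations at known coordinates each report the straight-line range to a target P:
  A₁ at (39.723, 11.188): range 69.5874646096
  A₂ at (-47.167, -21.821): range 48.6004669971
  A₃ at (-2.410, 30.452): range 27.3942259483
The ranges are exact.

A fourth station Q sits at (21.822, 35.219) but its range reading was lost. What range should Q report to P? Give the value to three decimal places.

eq1: (x − 39.723)² + (y − 11.188)² = 69.5874646096²
eq2: (x + 47.167)² + (y + 21.821)² = 48.6004669971²
eq3: (x + 2.410)² + (y − 30.452)² = 27.3942259483²
eq2−eq1, eq2−eq3 (x²,y² cancel):
  173.780·x + 66.018·y = -3478.203695
  89.514·x + 104.546·y = -156.187749
det = 173.780·104.546 − 66.018·89.514 = 12258.468628
x = (-3478.203695·104.546 − 66.018·-156.187749) / 12258.468628 = -28.822612
y = (173.780·-156.187749 − -3478.203695·89.514) / 12258.468628 = 23.184431
|P − Q| = √((-28.822612 − 21.822)² + (23.184431 − 35.219)²) = 52.054851

52.055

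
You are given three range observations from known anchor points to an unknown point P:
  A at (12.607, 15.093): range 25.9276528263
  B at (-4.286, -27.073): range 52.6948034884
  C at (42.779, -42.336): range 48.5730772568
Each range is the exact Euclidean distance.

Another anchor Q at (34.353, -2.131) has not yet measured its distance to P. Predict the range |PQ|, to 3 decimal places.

8.381

eq1: (x − 12.607)² + (y − 15.093)² = 25.9276528263²
eq2: (x + 4.286)² + (y + 27.073)² = 52.6948034884²
eq3: (x − 42.779)² + (y + 42.336)² = 48.5730772568²
eq2−eq3, eq2−eq1 (x²,y² cancel):
  94.130·x − 30.526·y = 3288.461092
  33.786·x + 84.332·y = 1739.917107
det = 94.130·84.332 − -30.526·33.786 = 8969.522596
x = (3288.461092·84.332 − -30.526·1739.917107) / 8969.522596 = 36.839777
y = (94.130·1739.917107 − 3288.461092·33.786) / 8969.522596 = 5.872604
|P − Q| = √((36.839777 − 34.353)² + (5.872604 − -2.131)²) = 8.381034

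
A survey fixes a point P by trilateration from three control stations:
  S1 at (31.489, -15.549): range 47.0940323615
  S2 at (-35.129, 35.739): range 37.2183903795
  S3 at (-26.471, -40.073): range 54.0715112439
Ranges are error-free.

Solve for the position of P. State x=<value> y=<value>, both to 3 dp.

x=-7.663 y=10.622

eq1: (x − 31.489)² + (y + 15.549)² = 47.0940323615²
eq2: (x + 35.129)² + (y − 35.739)² = 37.2183903795²
eq3: (x + 26.471)² + (y + 40.073)² = 54.0715112439²
eq1−eq3, eq1−eq2 (x²,y² cancel):
  -115.920·x − 49.048·y = 367.350204
  -133.236·x + 102.576·y = 2110.633542
det = -115.920·102.576 − -49.048·-133.236 = -18425.569248
x = (367.350204·102.576 − -49.048·2110.633542) / -18425.569248 = -7.663463
y = (-115.920·2110.633542 − 367.350204·-133.236) / -18425.569248 = 10.622216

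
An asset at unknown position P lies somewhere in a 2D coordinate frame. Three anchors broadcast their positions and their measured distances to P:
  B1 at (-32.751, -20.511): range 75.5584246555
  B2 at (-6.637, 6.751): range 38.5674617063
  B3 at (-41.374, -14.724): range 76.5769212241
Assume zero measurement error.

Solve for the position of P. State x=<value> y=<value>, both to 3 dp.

eq1: (x + 32.751)² + (y + 20.511)² = 75.5584246555²
eq2: (x + 6.637)² + (y − 6.751)² = 38.5674617063²
eq3: (x + 41.374)² + (y + 14.724)² = 76.5769212241²
eq3−eq1, eq3−eq2 (x²,y² cancel):
  17.246·x − 11.574·y = -280.325602
  69.474·x + 42.950·y = 2537.597480
det = 17.246·42.950 − -11.574·69.474 = 1544.807776
x = (-280.325602·42.950 − -11.574·2537.597480) / 1544.807776 = 11.218333
y = (17.246·2537.597480 − -280.325602·69.474) / 1544.807776 = 40.936321

x=11.218 y=40.936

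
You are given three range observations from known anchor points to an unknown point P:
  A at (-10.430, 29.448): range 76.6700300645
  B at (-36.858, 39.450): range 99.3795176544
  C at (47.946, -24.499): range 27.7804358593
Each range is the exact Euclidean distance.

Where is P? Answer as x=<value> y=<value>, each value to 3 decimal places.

eq1: (x + 10.430)² + (y − 29.448)² = 76.6700300645²
eq2: (x + 36.858)² + (y − 39.450)² = 99.3795176544²
eq3: (x − 47.946)² + (y + 24.499)² = 27.7804358593²
eq2−eq3, eq2−eq1 (x²,y² cancel):
  169.608·x − 127.898·y = 9088.741166
  52.856·x − 20.004·y = 2059.149959
det = 169.608·-20.004 − -127.898·52.856 = 3367.338256
x = (9088.741166·-20.004 − -127.898·2059.149959) / 3367.338256 = 24.217936
y = (169.608·2059.149959 − 9088.741166·52.856) / 3367.338256 = -38.946547

x=24.218 y=-38.947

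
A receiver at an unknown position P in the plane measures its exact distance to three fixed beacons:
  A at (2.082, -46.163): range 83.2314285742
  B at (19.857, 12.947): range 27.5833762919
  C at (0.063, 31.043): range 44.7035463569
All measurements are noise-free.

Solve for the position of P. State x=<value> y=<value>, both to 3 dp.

x=44.421 y=25.495

eq1: (x − 2.082)² + (y + 46.163)² = 83.2314285742²
eq2: (x − 19.857)² + (y − 12.947)² = 27.5833762919²
eq3: (x − 0.063)² + (y − 31.043)² = 44.7035463569²
eq2−eq3, eq2−eq1 (x²,y² cancel):
  -39.588·x + 36.192·y = -835.817849
  -35.550·x − 118.220·y = -4593.196020
det = -39.588·-118.220 − 36.192·-35.550 = 5966.718960
x = (-835.817849·-118.220 − 36.192·-4593.196020) / 5966.718960 = 44.420952
y = (-39.588·-4593.196020 − -835.817849·-35.550) / 5966.718960 = 25.495104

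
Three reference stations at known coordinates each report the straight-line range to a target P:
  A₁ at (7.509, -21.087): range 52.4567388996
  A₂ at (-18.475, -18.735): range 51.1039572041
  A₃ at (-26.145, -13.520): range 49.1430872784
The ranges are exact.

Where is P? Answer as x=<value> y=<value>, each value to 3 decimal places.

eq1: (x − 7.509)² + (y + 21.087)² = 52.4567388996²
eq2: (x + 18.475)² + (y + 18.735)² = 51.1039572041²
eq3: (x + 26.145)² + (y + 13.520)² = 49.1430872784²
eq1−eq3, eq1−eq2 (x²,y² cancel):
  -67.308·x + 15.134·y = 701.971204
  -51.968·x + 4.704·y = 331.374214
det = -67.308·4.704 − 15.134·-51.968 = 469.866880
x = (701.971204·4.704 − 15.134·331.374214) / 469.866880 = -3.645596
y = (-67.308·331.374214 − 701.971204·-51.968) / 469.866880 = 30.170043

x=-3.646 y=30.170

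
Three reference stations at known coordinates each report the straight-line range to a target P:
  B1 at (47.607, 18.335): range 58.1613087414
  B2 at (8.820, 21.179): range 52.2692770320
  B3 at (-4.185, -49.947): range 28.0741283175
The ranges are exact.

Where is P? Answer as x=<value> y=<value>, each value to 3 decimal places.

x=16.135 y=-30.576

eq1: (x − 47.607)² + (y − 18.335)² = 58.1613087414²
eq2: (x − 8.820)² + (y − 21.179)² = 52.2692770320²
eq3: (x + 4.185)² + (y + 49.947)² = 28.0741283175²
eq1−eq2, eq1−eq3 (x²,y² cancel):
  -77.574·x + 5.688·y = -1425.595720
  -103.584·x − 136.564·y = 2504.199514
det = -77.574·-136.564 − 5.688·-103.584 = 11183.001528
x = (-1425.595720·-136.564 − 5.688·2504.199514) / 11183.001528 = 16.135307
y = (-77.574·2504.199514 − -1425.595720·-103.584) / 11183.001528 = -30.575841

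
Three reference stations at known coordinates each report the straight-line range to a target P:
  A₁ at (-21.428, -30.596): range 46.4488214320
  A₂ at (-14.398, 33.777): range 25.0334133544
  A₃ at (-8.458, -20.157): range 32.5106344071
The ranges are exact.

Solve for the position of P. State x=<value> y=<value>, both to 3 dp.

eq1: (x + 21.428)² + (y + 30.596)² = 46.4488214320²
eq2: (x + 14.398)² + (y − 33.777)² = 25.0334133544²
eq3: (x + 8.458)² + (y + 20.157)² = 32.5106344071²
eq2−eq1, eq2−eq3 (x²,y² cancel):
  -14.060·x − 128.746·y = -1483.734961
  11.880·x − 107.868·y = -1300.615285
det = -14.060·-107.868 − -128.746·11.880 = 3046.126560
x = (-1483.734961·-107.868 − -128.746·-1300.615285) / 3046.126560 = -2.429805
y = (-14.060·-1300.615285 − -1483.734961·11.880) / 3046.126560 = 11.789865

x=-2.430 y=11.790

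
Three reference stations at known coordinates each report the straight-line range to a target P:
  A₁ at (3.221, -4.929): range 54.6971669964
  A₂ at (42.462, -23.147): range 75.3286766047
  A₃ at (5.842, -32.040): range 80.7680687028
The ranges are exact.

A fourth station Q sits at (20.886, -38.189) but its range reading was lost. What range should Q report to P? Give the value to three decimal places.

eq1: (x − 3.221)² + (y + 4.929)² = 54.6971669964²
eq2: (x − 42.462)² + (y + 23.147)² = 75.3286766047²
eq3: (x − 5.842)² + (y + 32.040)² = 80.7680687028²
eq3−eq1, eq3−eq2 (x²,y² cancel):
  -5.242·x + 54.222·y = 2505.680163
  73.240·x + 17.786·y = 2127.185892
det = -5.242·17.786 − 54.222·73.240 = -4064.453492
x = (2505.680163·17.786 − 54.222·2127.185892) / -4064.453492 = 17.412980
y = (-5.242·2127.185892 − 2505.680163·73.240) / -4064.453492 = 47.894932
|P − Q| = √((17.412980 − 20.886)² + (47.894932 − -38.189)²) = 86.153962

86.154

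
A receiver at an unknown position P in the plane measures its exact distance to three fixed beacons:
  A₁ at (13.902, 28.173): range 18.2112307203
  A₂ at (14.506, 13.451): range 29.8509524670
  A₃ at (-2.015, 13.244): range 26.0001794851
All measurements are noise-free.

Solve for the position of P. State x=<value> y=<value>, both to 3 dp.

eq1: (x − 13.902)² + (y − 28.173)² = 18.2112307203²
eq2: (x − 14.506)² + (y − 13.451)² = 29.8509524670²
eq3: (x + 2.015)² + (y − 13.244)² = 26.0001794851²
eq1−eq3, eq1−eq2 (x²,y² cancel):
  -31.834·x − 29.858·y = -1151.880181
  1.208·x − 29.444·y = -1155.060535
det = -31.834·-29.444 − -29.858·1.208 = 973.388760
x = (-1151.880181·-29.444 − -29.858·-1155.060535) / 973.388760 = -0.587471
y = (-31.834·-1155.060535 − -1151.880181·1.208) / 973.388760 = 39.204961

x=-0.587 y=39.205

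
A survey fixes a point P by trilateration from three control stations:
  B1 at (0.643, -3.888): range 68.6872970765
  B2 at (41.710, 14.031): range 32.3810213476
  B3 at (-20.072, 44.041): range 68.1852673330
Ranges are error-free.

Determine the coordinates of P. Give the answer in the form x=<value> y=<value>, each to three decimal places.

x=48.091 y=45.777

eq1: (x − 0.643)² + (y + 3.888)² = 68.6872970765²
eq2: (x − 41.710)² + (y − 14.031)² = 32.3810213476²
eq3: (x + 20.072)² + (y − 44.041)² = 68.1852673330²
eq3−eq1, eq3−eq2 (x²,y² cancel):
  41.430·x − 95.858·y = -2395.678970
  123.564·x − 60.020·y = 3194.798334
det = 41.430·-60.020 − -95.858·123.564 = 9357.969312
x = (-2395.678970·-60.020 − -95.858·3194.798334) / 9357.969312 = 48.091163
y = (41.430·3194.798334 − -2395.678970·123.564) / 9357.969312 = 45.777044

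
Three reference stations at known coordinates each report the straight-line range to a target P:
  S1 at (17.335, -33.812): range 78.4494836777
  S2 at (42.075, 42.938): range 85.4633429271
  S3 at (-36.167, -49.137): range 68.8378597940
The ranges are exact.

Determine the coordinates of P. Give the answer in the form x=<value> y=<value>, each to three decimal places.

eq1: (x − 17.335)² + (y + 33.812)² = 78.4494836777²
eq2: (x − 42.075)² + (y − 42.938)² = 85.4633429271²
eq3: (x + 36.167)² + (y + 49.137)² = 68.8378597940²
eq3−eq2, eq3−eq1 (x²,y² cancel):
  156.484·x + 184.150·y = -2673.851232
  107.004·x + 30.650·y = -3694.413637
det = 156.484·30.650 − 184.150·107.004 = -14908.552000
x = (-2673.851232·30.650 − 184.150·-3694.413637) / -14908.552000 = -40.136207
y = (156.484·-3694.413637 − -2673.851232·107.004) / -14908.552000 = 19.586332

x=-40.136 y=19.586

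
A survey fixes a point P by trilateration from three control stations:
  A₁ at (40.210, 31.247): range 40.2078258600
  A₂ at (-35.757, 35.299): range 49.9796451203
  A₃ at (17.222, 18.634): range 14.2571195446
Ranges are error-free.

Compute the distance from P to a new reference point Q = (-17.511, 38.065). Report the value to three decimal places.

eq1: (x − 40.210)² + (y − 31.247)² = 40.2078258600²
eq2: (x + 35.757)² + (y − 35.299)² = 49.9796451203²
eq3: (x − 17.222)² + (y − 18.634)² = 14.2571195446²
eq2−eq3, eq2−eq1 (x²,y² cancel):
  105.958·x − 33.330·y = 413.940259
  151.934·x − 8.104·y = 949.932325
det = 105.958·-8.104 − -33.330·151.934 = 4205.276588
x = (413.940259·-8.104 − -33.330·949.932325) / 4205.276588 = 6.731227
y = (105.958·949.932325 − 413.940259·151.934) / 4205.276588 = 8.979512
|P − Q| = √((6.731227 − -17.511)² + (8.979512 − 38.065)²) = 37.863587

37.864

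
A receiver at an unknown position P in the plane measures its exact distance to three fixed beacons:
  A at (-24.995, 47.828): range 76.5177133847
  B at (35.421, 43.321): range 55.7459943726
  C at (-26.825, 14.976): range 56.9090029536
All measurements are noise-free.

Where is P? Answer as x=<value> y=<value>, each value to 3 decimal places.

x=23.716 y=-11.182

eq1: (x + 24.995)² + (y − 47.828)² = 76.5177133847²
eq2: (x − 35.421)² + (y − 43.321)² = 55.7459943726²
eq3: (x + 26.825)² + (y − 14.976)² = 56.9090029536²
eq1−eq2, eq1−eq3 (x²,y² cancel):
  120.832·x − 9.014·y = 2966.433246
  -3.660·x − 65.704·y = 647.919436
det = 120.832·-65.704 − -9.014·-3.660 = -7972.136968
x = (2966.433246·-65.704 − -9.014·647.919436) / -7972.136968 = 23.715873
y = (120.832·647.919436 − 2966.433246·-3.660) / -7972.136968 = -11.182265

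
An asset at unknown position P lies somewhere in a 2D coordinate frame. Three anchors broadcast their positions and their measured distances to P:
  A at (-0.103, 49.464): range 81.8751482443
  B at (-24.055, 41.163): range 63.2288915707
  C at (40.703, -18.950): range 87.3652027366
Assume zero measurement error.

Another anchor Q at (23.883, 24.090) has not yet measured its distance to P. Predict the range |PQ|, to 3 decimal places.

82.085

eq1: (x + 0.103)² + (y − 49.464)² = 81.8751482443²
eq2: (x + 24.055)² + (y − 41.163)² = 63.2288915707²
eq3: (x − 40.703)² + (y + 18.950)² = 87.3652027366²
eq3−eq1, eq3−eq2 (x²,y² cancel):
  -81.612·x + 136.828·y = 1359.999945
  -129.516·x + 120.226·y = 3891.984805
det = -81.612·120.226 − 136.828·-129.516 = 7909.530936
x = (1359.999945·120.226 − 136.828·3891.984805) / 7909.530936 = -46.655756
y = (-81.612·3891.984805 − 1359.999945·-129.516) / 7909.530936 = -17.888660
|P − Q| = √((-46.655756 − 23.883)² + (-17.888660 − 24.090)²) = 82.084858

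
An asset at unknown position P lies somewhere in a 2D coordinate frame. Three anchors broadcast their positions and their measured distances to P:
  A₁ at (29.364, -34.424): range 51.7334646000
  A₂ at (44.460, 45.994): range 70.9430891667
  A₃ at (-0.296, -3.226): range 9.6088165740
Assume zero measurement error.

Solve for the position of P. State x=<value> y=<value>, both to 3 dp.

x=-9.407 y=-0.172

eq1: (x − 29.364)² + (y + 34.424)² = 51.7334646000²
eq2: (x − 44.460)² + (y − 45.994)² = 70.9430891667²
eq3: (x + 0.296)² + (y + 3.226)² = 9.6088165740²
eq2−eq3, eq2−eq1 (x²,y² cancel):
  -89.512·x − 98.440·y = 858.947601
  -30.192·x − 160.836·y = 311.687177
det = -89.512·-160.836 − -98.440·-30.192 = 11424.651552
x = (858.947601·-160.836 − -98.440·311.687177) / 11424.651552 = -9.406607
y = (-89.512·311.687177 − 858.947601·-30.192) / 11424.651552 = -0.172119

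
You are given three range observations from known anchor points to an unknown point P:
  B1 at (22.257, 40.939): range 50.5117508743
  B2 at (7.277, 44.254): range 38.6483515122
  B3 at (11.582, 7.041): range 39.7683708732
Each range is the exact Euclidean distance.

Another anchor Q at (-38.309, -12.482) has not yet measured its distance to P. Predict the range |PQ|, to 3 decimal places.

eq1: (x − 22.257)² + (y − 40.939)² = 50.5117508743²
eq2: (x − 7.277)² + (y − 44.254)² = 38.6483515122²
eq3: (x − 11.582)² + (y − 7.041)² = 39.7683708732²
eq1−eq3, eq1−eq2 (x²,y² cancel):
  -21.350·x − 67.796·y = -1017.743711
  -29.960·x + 6.630·y = 897.737377
det = -21.350·6.630 − -67.796·-29.960 = -2172.718660
x = (-1017.743711·6.630 − -67.796·897.737377) / -2172.718660 = -24.906751
y = (-21.350·897.737377 − -1017.743711·-29.960) / -2172.718660 = 22.855373
|P − Q| = √((-24.906751 − -38.309)² + (22.855373 − -12.482)²) = 37.793520

37.794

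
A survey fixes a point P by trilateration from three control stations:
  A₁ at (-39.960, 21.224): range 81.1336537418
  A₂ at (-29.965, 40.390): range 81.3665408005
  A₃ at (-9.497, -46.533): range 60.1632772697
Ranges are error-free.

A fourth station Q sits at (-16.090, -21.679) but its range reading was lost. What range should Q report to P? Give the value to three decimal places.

54.094

eq1: (x + 39.960)² + (y − 21.224)² = 81.1336537418²
eq2: (x + 29.965)² + (y − 40.390)² = 81.3665408005²
eq3: (x + 9.497)² + (y + 46.533)² = 60.1632772697²
eq3−eq1, eq3−eq2 (x²,y² cancel):
  -60.926·x + 135.514·y = -3171.303160
  -40.936·x + 173.846·y = -2727.153803
det = -60.926·173.846 − 135.514·-40.936 = -5044.340292
x = (-3171.303160·173.846 − 135.514·-2727.153803) / -5044.340292 = 36.030648
y = (-60.926·-2727.153803 − -3171.303160·-40.936) / -5044.340292 = -7.202945
|P − Q| = √((36.030648 − -16.090)² + (-7.202945 − -21.679)²) = 54.093605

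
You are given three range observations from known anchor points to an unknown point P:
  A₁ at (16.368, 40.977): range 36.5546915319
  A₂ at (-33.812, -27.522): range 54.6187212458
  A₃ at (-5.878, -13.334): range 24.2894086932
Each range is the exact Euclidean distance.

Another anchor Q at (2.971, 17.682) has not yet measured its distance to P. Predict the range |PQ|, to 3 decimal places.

eq1: (x − 16.368)² + (y − 40.977)² = 36.5546915319²
eq2: (x + 33.812)² + (y + 27.522)² = 54.6187212458²
eq3: (x + 5.878)² + (y + 13.334)² = 24.2894086932²
eq2−eq3, eq2−eq1 (x²,y² cancel):
  55.868·x + 28.376·y = 704.863948
  100.360·x + 136.998·y = 1693.273363
det = 55.868·136.998 − 28.376·100.360 = 4805.988904
x = (704.863948·136.998 − 28.376·1693.273363) / 4805.988904 = 10.095035
y = (55.868·1693.273363 − 704.863948·100.360) / 4805.988904 = 4.964566
|P − Q| = √((10.095035 − 2.971)² + (4.964566 − 17.682)²) = 14.576865

14.577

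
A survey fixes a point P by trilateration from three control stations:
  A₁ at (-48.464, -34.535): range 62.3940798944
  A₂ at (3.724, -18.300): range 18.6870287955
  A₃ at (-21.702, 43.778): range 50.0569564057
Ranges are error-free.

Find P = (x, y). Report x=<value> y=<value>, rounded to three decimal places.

x=3.246 y=0.381

eq1: (x + 48.464)² + (y + 34.535)² = 62.3940798944²
eq2: (x − 3.724)² + (y + 18.300)² = 18.6870287955²
eq3: (x + 21.702)² + (y − 43.778)² = 50.0569564057²
eq3−eq1, eq3−eq2 (x²,y² cancel):
  -53.524·x − 156.626·y = -233.386888
  50.852·x − 124.156·y = 117.761927
det = -53.524·-124.156 − -156.626·50.852 = 14610.071096
x = (-233.386888·-124.156 − -156.626·117.761927) / 14610.071096 = 3.245772
y = (-53.524·117.761927 − -233.386888·50.852) / 14610.071096 = 0.380909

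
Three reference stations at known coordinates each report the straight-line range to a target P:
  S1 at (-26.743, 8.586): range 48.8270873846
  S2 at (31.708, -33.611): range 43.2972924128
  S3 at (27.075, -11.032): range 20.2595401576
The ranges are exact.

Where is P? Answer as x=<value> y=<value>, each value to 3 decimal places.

x=22.084 y=8.603

eq1: (x + 26.743)² + (y − 8.586)² = 48.8270873846²
eq2: (x − 31.708)² + (y + 33.611)² = 43.2972924128²
eq3: (x − 27.075)² + (y + 11.032)² = 20.2595401576²
eq1−eq2, eq1−eq3 (x²,y² cancel):
  116.902·x − 84.394·y = 1855.618072
  107.636·x − 39.236·y = 2039.488699
det = 116.902·-39.236 − -84.394·107.636 = 4497.065712
x = (1855.618072·-39.236 − -84.394·2039.488699) / 4497.065712 = 22.084084
y = (116.902·2039.488699 − 1855.618072·107.636) / 4497.065712 = 8.603166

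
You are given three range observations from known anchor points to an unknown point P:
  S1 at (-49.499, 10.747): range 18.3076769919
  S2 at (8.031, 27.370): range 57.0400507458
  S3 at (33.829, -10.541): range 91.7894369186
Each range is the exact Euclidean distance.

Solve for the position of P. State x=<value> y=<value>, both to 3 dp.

eq1: (x + 49.499)² + (y − 10.747)² = 18.3076769919²
eq2: (x − 8.031)² + (y − 27.370)² = 57.0400507458²
eq3: (x − 33.829)² + (y + 10.541)² = 91.7894369186²
eq1−eq2, eq1−eq3 (x²,y² cancel):
  115.060·x + 33.246·y = -4670.431501
  166.656·x − 42.576·y = -9400.264781
det = 115.060·-42.576 − 33.246·166.656 = -10439.439936
x = (-4670.431501·-42.576 − 33.246·-9400.264781) / -10439.439936 = -48.984380
y = (115.060·-9400.264781 − -4670.431501·166.656) / -10439.439936 = 29.047443

x=-48.984 y=29.047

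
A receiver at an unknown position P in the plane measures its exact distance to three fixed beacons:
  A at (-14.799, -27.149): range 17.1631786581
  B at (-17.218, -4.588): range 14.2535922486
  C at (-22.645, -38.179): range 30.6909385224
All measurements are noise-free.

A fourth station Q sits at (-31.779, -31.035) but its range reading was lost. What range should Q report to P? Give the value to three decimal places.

eq1: (x + 14.799)² + (y + 27.149)² = 17.1631786581²
eq2: (x + 17.218)² + (y + 4.588)² = 14.2535922486²
eq3: (x + 22.645)² + (y + 38.179)² = 30.6909385224²
eq3−eq1, eq3−eq2 (x²,y² cancel):
  15.692·x + 22.060·y = -366.994458
  10.854·x + 67.182·y = -914.153983
det = 15.692·67.182 − 22.060·10.854 = 814.780704
x = (-366.994458·67.182 − 22.060·-914.153983) / 814.780704 = -5.509685
y = (15.692·-914.153983 − -366.994458·10.854) / 814.780704 = -12.716976
|P − Q| = √((-5.509685 − -31.779)² + (-12.716976 − -31.035)²) = 32.025411

32.025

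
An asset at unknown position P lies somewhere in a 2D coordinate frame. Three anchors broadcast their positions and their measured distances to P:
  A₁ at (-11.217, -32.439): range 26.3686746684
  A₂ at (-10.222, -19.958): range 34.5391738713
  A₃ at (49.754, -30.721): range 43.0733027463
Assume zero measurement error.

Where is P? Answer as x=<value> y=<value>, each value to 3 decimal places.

x=10.213 y=-47.803

eq1: (x + 11.217)² + (y + 32.439)² = 26.3686746684²
eq2: (x + 10.222)² + (y + 19.958)² = 34.5391738713²
eq3: (x − 49.754)² + (y + 30.721)² = 43.0733027463²
eq1−eq2, eq1−eq3 (x²,y² cancel):
  1.990·x + 24.962·y = -1172.946290
  121.942·x + 3.436·y = 1081.128141
det = 1.990·3.436 − 24.962·121.942 = -3037.078564
x = (-1172.946290·3.436 − 24.962·1081.128141) / -3037.078564 = 10.212895
y = (1.990·1081.128141 − -1172.946290·121.942) / -3037.078564 = -47.803459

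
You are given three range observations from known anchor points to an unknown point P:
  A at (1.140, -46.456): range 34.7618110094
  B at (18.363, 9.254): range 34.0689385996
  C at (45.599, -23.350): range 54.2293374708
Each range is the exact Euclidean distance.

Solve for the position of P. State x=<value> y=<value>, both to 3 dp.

x=-7.596 y=-12.810

eq1: (x − 1.140)² + (y + 46.456)² = 34.7618110094²
eq2: (x − 18.363)² + (y − 9.254)² = 34.0689385996²
eq3: (x − 45.599)² + (y + 23.350)² = 54.2293374708²
eq2−eq3, eq2−eq1 (x²,y² cancel):
  54.472·x − 65.208·y = 421.526551
  -34.446·x − 111.420·y = 1688.932324
det = 54.472·-111.420 − -65.208·-34.446 = -8315.425008
x = (421.526551·-111.420 − -65.208·1688.932324) / -8315.425008 = -7.596173
y = (54.472·1688.932324 − 421.526551·-34.446) / -8315.425008 = -12.809859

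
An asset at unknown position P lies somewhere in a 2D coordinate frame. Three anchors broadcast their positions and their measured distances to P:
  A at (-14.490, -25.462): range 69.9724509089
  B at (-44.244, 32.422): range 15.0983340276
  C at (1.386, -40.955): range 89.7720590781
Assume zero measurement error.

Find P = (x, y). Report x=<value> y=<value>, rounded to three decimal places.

x=-32.663 y=42.109

eq1: (x + 14.490)² + (y + 25.462)² = 69.9724509089²
eq2: (x + 44.244)² + (y − 32.422)² = 15.0983340276²
eq3: (x − 1.386)² + (y + 40.955)² = 89.7720590781²
eq1−eq3, eq1−eq2 (x²,y² cancel):
  31.752·x − 30.986·y = -2341.919228
  -59.508·x + 115.768·y = 6818.628272
det = 31.752·115.768 − -30.986·-59.508 = 1831.950648
x = (-2341.919228·115.768 − -30.986·6818.628272) / 1831.950648 = -32.663156
y = (31.752·6818.628272 − -2341.919228·-59.508) / 1831.950648 = 42.109298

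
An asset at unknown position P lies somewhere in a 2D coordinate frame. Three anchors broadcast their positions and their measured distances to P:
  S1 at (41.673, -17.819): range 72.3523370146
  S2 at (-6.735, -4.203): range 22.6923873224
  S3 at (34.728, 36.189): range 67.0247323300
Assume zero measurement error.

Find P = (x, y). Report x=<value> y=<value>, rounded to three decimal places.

eq1: (x − 41.673)² + (y + 17.819)² = 72.3523370146²
eq2: (x + 6.735)² + (y + 4.203)² = 22.6923873224²
eq3: (x − 34.728)² + (y − 36.189)² = 67.0247323300²
eq3−eq2, eq3−eq1 (x²,y² cancel):
  -82.926·x − 80.784·y = 1524.718031
  13.890·x − 108.016·y = -1204.067943
det = -82.926·-108.016 − -80.784·13.890 = 10079.424576
x = (1524.718031·-108.016 − -80.784·-1204.067943) / 10079.424576 = -25.989913
y = (-82.926·-1204.067943 − 1524.718031·13.890) / 10079.424576 = 7.805029

x=-25.990 y=7.805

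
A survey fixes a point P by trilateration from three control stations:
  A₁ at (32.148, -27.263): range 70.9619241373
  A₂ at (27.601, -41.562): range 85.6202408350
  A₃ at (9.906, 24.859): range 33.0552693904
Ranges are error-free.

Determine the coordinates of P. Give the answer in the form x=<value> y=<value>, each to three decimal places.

eq1: (x − 32.148)² + (y + 27.263)² = 70.9619241373²
eq2: (x − 27.601)² + (y + 41.562)² = 85.6202408350²
eq3: (x − 9.906)² + (y − 24.859)² = 33.0552693904²
eq2−eq1, eq2−eq3 (x²,y² cancel):
  9.094·x + 28.598·y = 1582.780991
  -35.390·x + 132.842·y = 4465.058478
det = 9.094·132.842 − 28.598·-35.390 = 2220.148368
x = (1582.780991·132.842 − 28.598·4465.058478) / 2220.148368 = 37.190330
y = (9.094·4465.058478 − 1582.780991·-35.390) / 2220.148368 = 43.519551

x=37.190 y=43.520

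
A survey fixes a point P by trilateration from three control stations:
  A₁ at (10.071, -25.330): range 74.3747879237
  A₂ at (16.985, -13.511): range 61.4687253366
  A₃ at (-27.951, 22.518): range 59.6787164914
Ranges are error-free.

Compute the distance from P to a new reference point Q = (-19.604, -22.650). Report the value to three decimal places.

eq1: (x − 10.071)² + (y + 25.330)² = 74.3747879237²
eq2: (x − 16.985)² + (y + 13.511)² = 61.4687253366²
eq3: (x + 27.951)² + (y − 22.518)² = 59.6787164914²
eq1−eq2, eq1−eq3 (x²,y² cancel):
  13.828·x + 23.638·y = 1481.208289
  -76.044·x + 95.696·y = 2515.344661
det = 13.828·95.696 − 23.638·-76.044 = 3120.812360
x = (1481.208289·95.696 − 23.638·2515.344661) / 3120.812360 = 26.367491
y = (13.828·2515.344661 − 1481.208289·-76.044) / 3120.812360 = 47.237441
|P − Q| = √((26.367491 − -19.604)² + (47.237441 − -22.650)²) = 83.651852

83.652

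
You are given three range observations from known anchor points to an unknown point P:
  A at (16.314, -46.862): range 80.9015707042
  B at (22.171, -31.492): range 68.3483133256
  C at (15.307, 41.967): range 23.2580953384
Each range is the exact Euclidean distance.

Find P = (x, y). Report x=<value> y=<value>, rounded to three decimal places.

eq1: (x − 16.314)² + (y + 46.862)² = 80.9015707042²
eq2: (x − 22.171)² + (y + 31.492)² = 68.3483133256²
eq3: (x − 15.307)² + (y − 41.967)² = 23.2580953384²
eq3−eq2, eq3−eq1 (x²,y² cancel):
  13.728·x − 146.918·y = -4642.786969
  2.014·x − 177.658·y = -5537.464842
det = 13.728·-177.658 − -146.918·2.014 = -2142.996172
x = (-4642.786969·-177.658 − -146.918·-5537.464842) / -2142.996172 = -5.261320
y = (13.728·-5537.464842 − -4642.786969·2.014) / -2142.996172 = 31.109596

x=-5.261 y=31.110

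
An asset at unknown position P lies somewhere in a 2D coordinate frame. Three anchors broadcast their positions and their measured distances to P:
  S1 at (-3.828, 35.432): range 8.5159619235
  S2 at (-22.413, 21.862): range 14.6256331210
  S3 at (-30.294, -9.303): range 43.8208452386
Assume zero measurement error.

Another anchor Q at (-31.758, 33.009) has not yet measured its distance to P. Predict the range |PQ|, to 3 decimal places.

22.094

eq1: (x + 3.828)² + (y − 35.432)² = 8.5159619235²
eq2: (x + 22.413)² + (y − 21.862)² = 14.6256331210²
eq3: (x + 30.294)² + (y + 9.303)² = 43.8208452386²
eq1−eq2, eq1−eq3 (x²,y² cancel):
  -37.170·x − 27.140·y = -431.178132
  -52.932·x − 89.470·y = -2113.552833
det = -37.170·-89.470 − -27.140·-52.932 = 1889.025420
x = (-431.178132·-89.470 − -27.140·-2113.552833) / 1889.025420 = -9.943919
y = (-37.170·-2113.552833 − -431.178132·-52.932) / 1889.025420 = 29.506029
|P − Q| = √((-9.943919 − -31.758)² + (29.506029 − 33.009)²) = 22.093549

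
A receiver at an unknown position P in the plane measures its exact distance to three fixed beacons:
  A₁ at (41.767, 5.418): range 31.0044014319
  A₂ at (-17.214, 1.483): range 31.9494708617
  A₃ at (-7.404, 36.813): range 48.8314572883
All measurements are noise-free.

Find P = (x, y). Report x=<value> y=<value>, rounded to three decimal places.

eq1: (x − 41.767)² + (y − 5.418)² = 31.0044014319²
eq2: (x + 17.214)² + (y − 1.483)² = 31.9494708617²
eq3: (x + 7.404)² + (y − 36.813)² = 48.8314572883²
eq1−eq3, eq1−eq2 (x²,y² cancel):
  -98.342·x + 62.790·y = -1787.059141
  -117.962·x − 7.870·y = -1534.811708
det = -98.342·-7.870 − 62.790·-117.962 = 8180.785520
x = (-1787.059141·-7.870 − 62.790·-1534.811708) / 8180.785520 = 13.499313
y = (-98.342·-1534.811708 − -1787.059141·-117.962) / 8180.785520 = -7.318199

x=13.499 y=-7.318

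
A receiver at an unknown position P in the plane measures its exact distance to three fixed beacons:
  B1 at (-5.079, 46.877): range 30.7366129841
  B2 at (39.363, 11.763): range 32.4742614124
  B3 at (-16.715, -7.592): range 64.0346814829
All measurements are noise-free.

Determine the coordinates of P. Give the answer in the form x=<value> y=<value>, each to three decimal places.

x=25.076 y=40.926

eq1: (x + 5.079)² + (y − 46.877)² = 30.7366129841²
eq2: (x − 39.363)² + (y − 11.763)² = 32.4742614124²
eq3: (x + 16.715)² + (y + 7.592)² = 64.0346814829²
eq1−eq3, eq1−eq2 (x²,y² cancel):
  -23.272·x − 108.938·y = -5041.920736
  88.884·x − 70.228·y = -645.273709
det = -23.272·-70.228 − -108.938·88.884 = 11317.191208
x = (-5041.920736·-70.228 − -108.938·-645.273709) / 11317.191208 = 25.075938
y = (-23.272·-645.273709 − -5041.920736·88.884) / 11317.191208 = 40.925605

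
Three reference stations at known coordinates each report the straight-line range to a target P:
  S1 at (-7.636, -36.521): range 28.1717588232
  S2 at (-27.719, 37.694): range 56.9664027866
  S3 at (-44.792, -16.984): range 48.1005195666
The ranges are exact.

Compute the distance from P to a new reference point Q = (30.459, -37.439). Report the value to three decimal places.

38.660

eq1: (x + 7.636)² + (y + 36.521)² = 28.1717588232²
eq2: (x + 27.719)² + (y − 37.694)² = 56.9664027866²
eq3: (x + 44.792)² + (y + 16.984)² = 48.1005195666²
eq2−eq1, eq2−eq3 (x²,y² cancel):
  40.166·x − 148.430·y = 1654.434391
  -34.146·x − 109.356·y = 1037.109987
det = 40.166·-109.356 − -148.430·-34.146 = -9460.683876
x = (1654.434391·-109.356 − -148.430·1037.109987) / -9460.683876 = 2.852235
y = (40.166·1037.109987 − 1654.434391·-34.146) / -9460.683876 = -10.374396
|P − Q| = √((2.852235 − 30.459)² + (-10.374396 − -37.439)²) = 38.660397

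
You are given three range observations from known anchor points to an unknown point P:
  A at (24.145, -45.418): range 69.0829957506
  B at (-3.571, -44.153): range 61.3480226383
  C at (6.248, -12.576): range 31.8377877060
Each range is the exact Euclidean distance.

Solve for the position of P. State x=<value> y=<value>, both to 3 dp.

x=-5.085 y=17.176

eq1: (x − 24.145)² + (y + 45.418)² = 69.0829957506²
eq2: (x + 3.571)² + (y + 44.153)² = 61.3480226383²
eq3: (x − 6.248)² + (y + 12.576)² = 31.8377877060²
eq2−eq1, eq2−eq3 (x²,y² cancel):
  55.432·x − 2.530·y = -325.344121
  19.638·x + 63.154·y = 984.888986
det = 55.432·63.154 − -2.530·19.638 = 3550.436668
x = (-325.344121·63.154 − -2.530·984.888986) / 3550.436668 = -5.085294
y = (55.432·984.888986 − -325.344121·19.638) / 3550.436668 = 17.176331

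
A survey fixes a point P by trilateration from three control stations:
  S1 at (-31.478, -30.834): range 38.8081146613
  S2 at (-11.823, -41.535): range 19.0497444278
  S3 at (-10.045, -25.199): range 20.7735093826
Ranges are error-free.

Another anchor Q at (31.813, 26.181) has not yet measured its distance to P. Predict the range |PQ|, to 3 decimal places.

eq1: (x + 31.478)² + (y + 30.834)² = 38.8081146613²
eq2: (x + 11.823)² + (y + 41.535)² = 19.0497444278²
eq3: (x + 10.045)² + (y + 25.199)² = 20.7735093826²
eq2−eq3, eq2−eq1 (x²,y² cancel):
  3.556·x + 32.672·y = -1197.693857
  -39.310·x + 21.402·y = -1066.516515
det = 3.556·21.402 − 32.672·-39.310 = 1360.441832
x = (-1197.693857·21.402 − 32.672·-1066.516515) / 1360.441832 = 6.771465
y = (3.556·-1066.516515 − -1197.693857·-39.310) / 1360.441832 = -37.395115
|P − Q| = √((6.771465 − 31.813)² + (-37.395115 − 26.181)²) = 68.330087

68.330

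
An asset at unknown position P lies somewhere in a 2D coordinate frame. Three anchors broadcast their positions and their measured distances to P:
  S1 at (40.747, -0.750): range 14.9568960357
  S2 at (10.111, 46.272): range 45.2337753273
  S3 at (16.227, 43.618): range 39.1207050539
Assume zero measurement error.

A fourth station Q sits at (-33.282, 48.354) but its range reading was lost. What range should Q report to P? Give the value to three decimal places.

eq1: (x − 40.747)² + (y + 0.750)² = 14.9568960357²
eq2: (x − 10.111)² + (y − 46.272)² = 45.2337753273²
eq3: (x − 16.227)² + (y − 43.618)² = 39.1207050539²
eq3−eq2, eq3−eq1 (x²,y² cancel):
  -12.232·x + 5.308·y = -438.180014
  49.040·x − 88.736·y = 801.755881
det = -12.232·-88.736 − 5.308·49.040 = 825.114432
x = (-438.180014·-88.736 − 5.308·801.755881) / 825.114432 = 41.965842
y = (-12.232·801.755881 − -438.180014·49.040) / 825.114432 = 14.157151
|P − Q| = √((41.965842 − -33.282)² + (14.157151 − 48.354)²) = 82.653869

82.654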